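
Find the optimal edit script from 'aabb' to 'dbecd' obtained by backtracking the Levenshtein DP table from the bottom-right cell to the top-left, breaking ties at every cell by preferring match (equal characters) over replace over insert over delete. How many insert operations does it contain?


Edit distance = 5. Backtracking from cell (4, 5) with preference match > replace > insert > delete,
then listing the resulting alignment 'aabb' -> 'dbecd' left to right:
  Step 1: insert 'd' [insertion #1]
  Step 2: replace a->b
  Step 3: replace a->e
  Step 4: replace b->c
  Step 5: replace b->d
Total insertions: 1

1


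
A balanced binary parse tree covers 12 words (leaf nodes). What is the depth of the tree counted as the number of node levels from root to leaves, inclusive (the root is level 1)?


In a balanced binary tree with n leaves the deepest leaf is ceil(log2(n)) edges below the root,
so counting node levels inclusive of root and leaves gives ceil(log2(n)) + 1 levels.
log2(12) = 3.5850
ceil(3.5850) = 4
levels = 4 + 1 = 5

5


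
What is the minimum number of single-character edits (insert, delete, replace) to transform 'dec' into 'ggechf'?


Building DP table for s1='dec' (len 3) and s2='ggechf' (len 6):
       g  g  e  c  h  f
    0  1  2  3  4  5  6
  d 1  1  2  3  4  5  6
  e 2  2  2  2  3  4  5
  c 3  3  3  3  2  3  4
Edit distance = dp[3][6] = 4

4


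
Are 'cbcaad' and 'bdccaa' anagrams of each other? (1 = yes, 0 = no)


Sort characters of 'cbcaad': 'aabccd'
Sort characters of 'bdccaa': 'aabccd'
Sorted forms match -> they ARE anagrams
Result: 1

1


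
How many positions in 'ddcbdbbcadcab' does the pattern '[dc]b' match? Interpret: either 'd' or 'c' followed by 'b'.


Pattern: [dc]b means either 'd' or 'c' followed by 'b'.
Scanning 'ddcbdbbcadcab' position-by-position:
  Pos 0: window 'dd' -> no
  Pos 1: window 'dc' -> no
  Pos 2: window 'cb' -> MATCH
  Pos 3: window 'bd' -> no
  Pos 4: window 'db' -> MATCH
  Pos 5: window 'bb' -> no
  Pos 6: window 'bc' -> no
  Pos 7: window 'ca' -> no
  Pos 8: window 'ad' -> no
  Pos 9: window 'dc' -> no
  Pos 10: window 'ca' -> no
  Pos 11: window 'ab' -> no
  Pos 12: window 'b' -> no
Total matches: 2

2


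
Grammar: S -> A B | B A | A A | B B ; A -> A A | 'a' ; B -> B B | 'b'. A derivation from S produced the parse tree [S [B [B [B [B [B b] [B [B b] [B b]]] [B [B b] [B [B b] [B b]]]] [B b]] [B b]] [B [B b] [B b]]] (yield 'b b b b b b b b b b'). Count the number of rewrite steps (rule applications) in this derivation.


Every bracketed nonterminal node [X ...] in the tree is produced by exactly one rule application.
Reading the tree off as a leftmost derivation:
  Step 1: S  =>  B B   (applied S -> B B)
  Step 2: B B  =>  B B B   (applied B -> B B)
  Step 3: B B B  =>  B B B B   (applied B -> B B)
  Step 4: B B B B  =>  B B B B B   (applied B -> B B)
  Step 5: B B B B B  =>  B B B B B B   (applied B -> B B)
  Step 6: B B B B B B  =>  b B B B B B   (applied B -> b)
  Step 7: b B B B B B  =>  b B B B B B B   (applied B -> B B)
  Step 8: b B B B B B B  =>  b b B B B B B   (applied B -> b)
  Step 9: b b B B B B B  =>  b b b B B B B   (applied B -> b)
  Step 10: b b b B B B B  =>  b b b B B B B B   (applied B -> B B)
  Step 11: b b b B B B B B  =>  b b b b B B B B   (applied B -> b)
  Step 12: b b b b B B B B  =>  b b b b B B B B B   (applied B -> B B)
  Step 13: b b b b B B B B B  =>  b b b b b B B B B   (applied B -> b)
  Step 14: b b b b b B B B B  =>  b b b b b b B B B   (applied B -> b)
  Step 15: b b b b b b B B B  =>  b b b b b b b B B   (applied B -> b)
  Step 16: b b b b b b b B B  =>  b b b b b b b b B   (applied B -> b)
  Step 17: b b b b b b b b B  =>  b b b b b b b b B B   (applied B -> B B)
  Step 18: b b b b b b b b B B  =>  b b b b b b b b b B   (applied B -> b)
  Step 19: b b b b b b b b b B  =>  b b b b b b b b b b   (applied B -> b)
Final yield: b b b b b b b b b b
Total rewrite steps: 19

19


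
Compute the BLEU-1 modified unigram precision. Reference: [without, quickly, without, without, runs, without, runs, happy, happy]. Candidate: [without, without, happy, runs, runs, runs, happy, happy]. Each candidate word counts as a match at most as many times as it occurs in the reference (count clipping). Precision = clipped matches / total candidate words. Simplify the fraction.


Reference word counts: {'happy': 2, 'quickly': 1, 'runs': 2, 'without': 4}
Checking each candidate word (with clipping):
  'without' -> in reference (ref count 4, used 1/4) -> match (matches: 1)
  'without' -> in reference (ref count 4, used 2/4) -> match (matches: 2)
  'happy' -> in reference (ref count 2, used 1/2) -> match (matches: 3)
  'runs' -> in reference (ref count 2, used 1/2) -> match (matches: 4)
  'runs' -> in reference (ref count 2, used 2/2) -> match (matches: 5)
  'runs' -> ref count 2 already used up (2/2) -> clipped, no match (matches: 5)
  'happy' -> in reference (ref count 2, used 2/2) -> match (matches: 6)
  'happy' -> ref count 2 already used up (2/2) -> clipped, no match (matches: 6)
Clipped matches: 6, Candidate length: 8
Precision = 6/8 = 3/4

3/4


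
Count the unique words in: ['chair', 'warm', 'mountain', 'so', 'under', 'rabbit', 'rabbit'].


Listing all tokens and tracking unique types:
  Token 1: 'chair' -> NEW (unique so far: 1)
  Token 2: 'warm' -> NEW (unique so far: 2)
  Token 3: 'mountain' -> NEW (unique so far: 3)
  Token 4: 'so' -> NEW (unique so far: 4)
  Token 5: 'under' -> NEW (unique so far: 5)
  Token 6: 'rabbit' -> NEW (unique so far: 6)
  Token 7: 'rabbit' -> duplicate (unique so far: 6)
Unique types: ('chair', 'mountain', 'rabbit', 'so', 'under', 'warm')
Vocabulary size: 6

6


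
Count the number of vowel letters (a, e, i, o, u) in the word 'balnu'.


Scanning each character of 'balnu':
  Position 1: 'b' -> consonant (running count: 0)
  Position 2: 'a' -> vowel (running count: 1)
  Position 3: 'l' -> consonant (running count: 1)
  Position 4: 'n' -> consonant (running count: 1)
  Position 5: 'u' -> vowel (running count: 2)
Total vowels: 2

2


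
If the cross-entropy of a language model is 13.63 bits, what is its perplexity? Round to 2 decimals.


Perplexity formula: PP = 2^H
H = 13.63
PP = 2^13.63
Decompose: 2^13.63 = 2^13 * 2^0.63
2^13 = 8192, 2^0.63 ~ 1.5475650
PP ~ 8192 * 1.5475650 = 12677.6524800
Rounded to 2 decimals: 12677.65

12677.65


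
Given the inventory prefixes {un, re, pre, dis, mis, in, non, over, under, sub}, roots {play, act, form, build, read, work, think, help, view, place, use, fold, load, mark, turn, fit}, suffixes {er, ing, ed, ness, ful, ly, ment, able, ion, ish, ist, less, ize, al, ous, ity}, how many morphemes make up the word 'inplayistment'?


Segmenting 'inplayistment' against the inventory:
  'in' -> prefix (morpheme 1)
  'play' -> root (morpheme 2)
  'ist' -> suffix (morpheme 3)
  'ment' -> suffix (morpheme 4)
Total morphemes: 4

4


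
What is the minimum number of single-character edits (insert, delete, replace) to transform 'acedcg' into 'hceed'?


Building DP table for s1='acedcg' (len 6) and s2='hceed' (len 5):
       h  c  e  e  d
    0  1  2  3  4  5
  a 1  1  2  3  4  5
  c 2  2  1  2  3  4
  e 3  3  2  1  2  3
  d 4  4  3  2  2  2
  c 5  5  4  3  3  3
  g 6  6  5  4  4  4
Edit distance = dp[6][5] = 4

4


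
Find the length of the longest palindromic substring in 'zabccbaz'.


Scanning 'zabccbaz' for palindromic substrings.
Substring at positions 0-7: 'zabccbaz'.
Check: reverse('zabccbaz') = 'zabccbaz' -> palindrome confirmed.
No longer palindromic substring exists; longest length = 8

8


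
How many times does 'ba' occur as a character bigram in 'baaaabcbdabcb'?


Scanning 'baaaabcbdabcb' for bigram 'ba':
  Position 0: 'ba' -> MATCH
  Position 1: 'aa' -> no
  Position 2: 'aa' -> no
  Position 3: 'aa' -> no
  Position 4: 'ab' -> no
  Position 5: 'bc' -> no
  Position 6: 'cb' -> no
  Position 7: 'bd' -> no
  Position 8: 'da' -> no
  Position 9: 'ab' -> no
  Position 10: 'bc' -> no
  Position 11: 'cb' -> no
Total matches: 1

1


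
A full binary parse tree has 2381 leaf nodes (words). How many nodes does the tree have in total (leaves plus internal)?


Leaf nodes (terminals): 2381
Internal nodes = n - 1 = 2381 - 1 = 2380
Total = leaves + internal = 2381 + 2380 = 4761

4761


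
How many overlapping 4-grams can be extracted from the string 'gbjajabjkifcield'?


String 'gbjajabjkifcield' has length L = 16.
Number of overlapping n-grams = L - n + 1
Substituting: 16 - 4 + 1 = 13

13


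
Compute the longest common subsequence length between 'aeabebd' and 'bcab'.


DP table for LCS of 'aeabebd' and 'bcab':
       b  c  a  b
    0  0  0  0  0
  a 0  0  0  1  1
  e 0  0  0  1  1
  a 0  0  0  1  1
  b 0  1  1  1  2
  e 0  1  1  1  2
  b 0  1  1  1  2
  d 0  1  1  1  2
LCS: 'ab'
LCS length = 2

2


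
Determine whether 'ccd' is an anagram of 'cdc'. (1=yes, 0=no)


Sort characters of 'ccd': 'ccd'
Sort characters of 'cdc': 'ccd'
Sorted forms match -> they ARE anagrams
Result: 1

1


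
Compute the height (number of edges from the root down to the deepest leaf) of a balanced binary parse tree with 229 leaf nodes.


In a balanced binary tree with n leaves the deepest leaf is ceil(log2(n)) edges below the root.
log2(229) = 7.8392
ceil(7.8392) = 8
height (edges) = 8

8


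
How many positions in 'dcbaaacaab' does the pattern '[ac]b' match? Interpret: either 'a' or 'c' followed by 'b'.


Pattern: [ac]b means either 'a' or 'c' followed by 'b'.
Scanning 'dcbaaacaab' position-by-position:
  Pos 0: window 'dc' -> no
  Pos 1: window 'cb' -> MATCH
  Pos 2: window 'ba' -> no
  Pos 3: window 'aa' -> no
  Pos 4: window 'aa' -> no
  Pos 5: window 'ac' -> no
  Pos 6: window 'ca' -> no
  Pos 7: window 'aa' -> no
  Pos 8: window 'ab' -> MATCH
  Pos 9: window 'b' -> no
Total matches: 2

2


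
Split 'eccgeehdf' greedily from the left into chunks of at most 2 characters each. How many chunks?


'eccgeehdf' has 9 characters.
Chunking with max size 2:
  Chunk 1: 'ec' (positions 0-1)
  Chunk 2: 'cg' (positions 2-3)
  Chunk 3: 'ee' (positions 4-5)
  Chunk 4: 'hd' (positions 6-7)
  Chunk 5: 'f' (positions 8-8)
Total chunks: ceil(9 / 2) = 5

5


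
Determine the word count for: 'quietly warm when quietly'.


Counting words by splitting on spaces:
  Word 1: 'quietly'
  Word 2: 'warm'
  Word 3: 'when'
  Word 4: 'quietly'
Total words: 4

4


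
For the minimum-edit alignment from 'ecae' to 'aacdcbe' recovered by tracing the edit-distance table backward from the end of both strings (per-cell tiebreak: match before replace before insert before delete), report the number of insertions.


Edit distance = 5. Backtracking from cell (4, 7) with preference match > replace > insert > delete,
then listing the resulting alignment 'ecae' -> 'aacdcbe' left to right:
  Step 1: insert 'a' [insertion #1]
  Step 2: insert 'a' [insertion #2]
  Step 3: insert 'c' [insertion #3]
  Step 4: replace e->d
  Step 5: keep 'c'
  Step 6: replace a->b
  Step 7: keep 'e'
Total insertions: 3

3


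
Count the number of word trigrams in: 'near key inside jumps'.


Word trigrams from [4] words:
  Trigram 1: (near key inside)
  Trigram 2: (key inside jumps)
Total word trigrams: 4 - 2 = 2

2


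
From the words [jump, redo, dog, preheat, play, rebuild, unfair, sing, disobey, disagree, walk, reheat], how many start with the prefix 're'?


Checking each word for prefix 're':
  'jump' -> no (count: 0)
  'redo' -> YES, starts with 're' (count: 1)
  'dog' -> no (count: 1)
  'preheat' -> no (count: 1)
  'play' -> no (count: 1)
  'rebuild' -> YES, starts with 're' (count: 2)
  'unfair' -> no (count: 2)
  'sing' -> no (count: 2)
  'disobey' -> no (count: 2)
  'disagree' -> no (count: 2)
  'walk' -> no (count: 2)
  'reheat' -> YES, starts with 're' (count: 3)
Total with prefix 're': 3

3


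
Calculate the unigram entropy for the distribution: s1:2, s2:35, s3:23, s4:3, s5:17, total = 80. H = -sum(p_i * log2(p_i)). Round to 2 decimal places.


Computing entropy H = -sum(p_i * log2(p_i)):
  s1: p = 2/80 = 0.0250, -p*log2(p) = 0.1330
  s2: p = 35/80 = 0.4375, -p*log2(p) = 0.5218
  s3: p = 23/80 = 0.2875, -p*log2(p) = 0.5170
  s4: p = 3/80 = 0.0375, -p*log2(p) = 0.1776
  s5: p = 17/80 = 0.2125, -p*log2(p) = 0.4748
H = sum of terms = 1.8242
Rounded to 2 decimals: 1.82

1.82


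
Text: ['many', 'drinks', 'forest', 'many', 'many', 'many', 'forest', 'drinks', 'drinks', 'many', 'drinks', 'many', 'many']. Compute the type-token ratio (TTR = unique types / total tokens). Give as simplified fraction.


Tokens: 13
Unique types: ('drinks', 'forest', 'many') = 3
TTR = 3/13
Already in lowest terms.

3/13


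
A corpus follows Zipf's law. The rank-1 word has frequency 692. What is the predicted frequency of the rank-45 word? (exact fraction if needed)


Zipf's law: freq(rank) = f1 / rank
f1 = 692, rank = 45
freq = 692 / 45
GCD(692, 45) = 1
Simplified: 692/45

692/45


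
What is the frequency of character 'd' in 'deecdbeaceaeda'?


Scanning 'deecdbeaceaeda' for 'd':
  Position 0: 'd' -> MATCH (count: 1)
  Position 4: 'd' -> MATCH (count: 2)
  Position 12: 'd' -> MATCH (count: 3)
Total occurrences of 'd': 3

3


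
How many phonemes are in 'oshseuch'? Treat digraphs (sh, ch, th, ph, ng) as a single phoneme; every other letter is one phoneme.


Parsing 'oshseuch' greedily, digraphs first:
  'o' -> vowel phoneme (phonemes so far: 1)
  'sh' -> digraph (1 consonant phoneme) (phonemes so far: 2)
  's' -> consonant phoneme (phonemes so far: 3)
  'e' -> vowel phoneme (phonemes so far: 4)
  'u' -> vowel phoneme (phonemes so far: 5)
  'ch' -> digraph (1 consonant phoneme) (phonemes so far: 6)
Total phonemes: 6

6


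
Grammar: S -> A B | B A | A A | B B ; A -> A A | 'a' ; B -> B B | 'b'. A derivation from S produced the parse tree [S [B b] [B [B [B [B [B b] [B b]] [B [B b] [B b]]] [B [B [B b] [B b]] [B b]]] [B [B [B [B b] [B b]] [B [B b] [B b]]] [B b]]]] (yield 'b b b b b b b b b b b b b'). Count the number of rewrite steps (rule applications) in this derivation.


Every bracketed nonterminal node [X ...] in the tree is produced by exactly one rule application.
Reading the tree off as a leftmost derivation:
  Step 1: S  =>  B B   (applied S -> B B)
  Step 2: B B  =>  b B   (applied B -> b)
  Step 3: b B  =>  b B B   (applied B -> B B)
  Step 4: b B B  =>  b B B B   (applied B -> B B)
  Step 5: b B B B  =>  b B B B B   (applied B -> B B)
  Step 6: b B B B B  =>  b B B B B B   (applied B -> B B)
  Step 7: b B B B B B  =>  b b B B B B   (applied B -> b)
  Step 8: b b B B B B  =>  b b b B B B   (applied B -> b)
  Step 9: b b b B B B  =>  b b b B B B B   (applied B -> B B)
  Step 10: b b b B B B B  =>  b b b b B B B   (applied B -> b)
  Step 11: b b b b B B B  =>  b b b b b B B   (applied B -> b)
  Step 12: b b b b b B B  =>  b b b b b B B B   (applied B -> B B)
  Step 13: b b b b b B B B  =>  b b b b b B B B B   (applied B -> B B)
  Step 14: b b b b b B B B B  =>  b b b b b b B B B   (applied B -> b)
  Step 15: b b b b b b B B B  =>  b b b b b b b B B   (applied B -> b)
  Step 16: b b b b b b b B B  =>  b b b b b b b b B   (applied B -> b)
  Step 17: b b b b b b b b B  =>  b b b b b b b b B B   (applied B -> B B)
  Step 18: b b b b b b b b B B  =>  b b b b b b b b B B B   (applied B -> B B)
  Step 19: b b b b b b b b B B B  =>  b b b b b b b b B B B B   (applied B -> B B)
  Step 20: b b b b b b b b B B B B  =>  b b b b b b b b b B B B   (applied B -> b)
  Step 21: b b b b b b b b b B B B  =>  b b b b b b b b b b B B   (applied B -> b)
  Step 22: b b b b b b b b b b B B  =>  b b b b b b b b b b B B B   (applied B -> B B)
  Step 23: b b b b b b b b b b B B B  =>  b b b b b b b b b b b B B   (applied B -> b)
  Step 24: b b b b b b b b b b b B B  =>  b b b b b b b b b b b b B   (applied B -> b)
  Step 25: b b b b b b b b b b b b B  =>  b b b b b b b b b b b b b   (applied B -> b)
Final yield: b b b b b b b b b b b b b
Total rewrite steps: 25

25


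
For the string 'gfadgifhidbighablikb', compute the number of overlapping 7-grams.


String 'gfadgifhidbighablikb' has length L = 20.
Number of overlapping n-grams = L - n + 1
Substituting: 20 - 7 + 1 = 14

14


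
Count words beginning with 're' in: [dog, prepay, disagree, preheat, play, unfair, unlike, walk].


Checking each word for prefix 're':
  'dog' -> no (count: 0)
  'prepay' -> no (count: 0)
  'disagree' -> no (count: 0)
  'preheat' -> no (count: 0)
  'play' -> no (count: 0)
  'unfair' -> no (count: 0)
  'unlike' -> no (count: 0)
  'walk' -> no (count: 0)
Total with prefix 're': 0

0


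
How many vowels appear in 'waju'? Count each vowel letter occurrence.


Scanning each character of 'waju':
  Position 1: 'w' -> consonant (running count: 0)
  Position 2: 'a' -> vowel (running count: 1)
  Position 3: 'j' -> consonant (running count: 1)
  Position 4: 'u' -> vowel (running count: 2)
Total vowels: 2

2


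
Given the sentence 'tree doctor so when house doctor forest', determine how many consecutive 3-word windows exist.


Word trigrams from [7] words:
  Trigram 1: (tree doctor so)
  Trigram 2: (doctor so when)
  Trigram 3: (so when house)
  Trigram 4: (when house doctor)
  Trigram 5: (house doctor forest)
Total word trigrams: 7 - 2 = 5

5


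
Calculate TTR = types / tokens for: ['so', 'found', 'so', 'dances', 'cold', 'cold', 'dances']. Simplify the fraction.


Tokens: 7
Unique types: ('cold', 'dances', 'found', 'so') = 4
TTR = 4/7
Already in lowest terms.

4/7


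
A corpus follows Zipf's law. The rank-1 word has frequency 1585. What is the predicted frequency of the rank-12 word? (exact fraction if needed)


Zipf's law: freq(rank) = f1 / rank
f1 = 1585, rank = 12
freq = 1585 / 12
GCD(1585, 12) = 1
Simplified: 1585/12

1585/12


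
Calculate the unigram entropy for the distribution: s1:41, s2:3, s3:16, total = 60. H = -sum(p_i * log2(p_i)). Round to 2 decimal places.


Computing entropy H = -sum(p_i * log2(p_i)):
  s1: p = 41/60 = 0.6833, -p*log2(p) = 0.3754
  s2: p = 3/60 = 0.0500, -p*log2(p) = 0.2161
  s3: p = 16/60 = 0.2667, -p*log2(p) = 0.5085
H = sum of terms = 1.1000
Rounded to 2 decimals: 1.10

1.10


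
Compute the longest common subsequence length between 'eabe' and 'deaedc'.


DP table for LCS of 'eabe' and 'deaedc':
       d  e  a  e  d  c
    0  0  0  0  0  0  0
  e 0  0  1  1  1  1  1
  a 0  0  1  2  2  2  2
  b 0  0  1  2  2  2  2
  e 0  0  1  2  3  3  3
LCS: 'eae'
LCS length = 3

3


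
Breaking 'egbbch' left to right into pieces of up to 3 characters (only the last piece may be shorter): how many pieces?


'egbbch' has 6 characters.
Chunking with max size 3:
  Chunk 1: 'egb' (positions 0-2)
  Chunk 2: 'bch' (positions 3-5)
Total chunks: ceil(6 / 3) = 2

2


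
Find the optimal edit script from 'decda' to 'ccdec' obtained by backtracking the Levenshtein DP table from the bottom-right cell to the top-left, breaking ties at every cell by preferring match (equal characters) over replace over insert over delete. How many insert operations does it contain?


Edit distance = 4. Backtracking from cell (5, 5) with preference match > replace > insert > delete,
then listing the resulting alignment 'decda' -> 'ccdec' left to right:
  Step 1: delete 'd'
  Step 2: replace e->c
  Step 3: keep 'c'
  Step 4: keep 'd'
  Step 5: insert 'e' [insertion #1]
  Step 6: replace a->c
Total insertions: 1

1


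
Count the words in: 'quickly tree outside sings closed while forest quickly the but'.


Counting words by splitting on spaces:
  Word 1: 'quickly'
  Word 2: 'tree'
  Word 3: 'outside'
  Word 4: 'sings'
  Word 5: 'closed'
  Word 6: 'while'
  Word 7: 'forest'
  Word 8: 'quickly'
  Word 9: 'the'
  Word 10: 'but'
Total words: 10

10


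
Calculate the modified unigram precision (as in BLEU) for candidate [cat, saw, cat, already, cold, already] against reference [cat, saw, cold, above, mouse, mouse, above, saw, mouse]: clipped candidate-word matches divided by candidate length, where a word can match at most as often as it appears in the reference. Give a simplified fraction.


Reference word counts: {'above': 2, 'cat': 1, 'cold': 1, 'mouse': 3, 'saw': 2}
Checking each candidate word (with clipping):
  'cat' -> in reference (ref count 1, used 1/1) -> match (matches: 1)
  'saw' -> in reference (ref count 2, used 1/2) -> match (matches: 2)
  'cat' -> ref count 1 already used up (1/1) -> clipped, no match (matches: 2)
  'already' -> not in reference -> no match (matches: 2)
  'cold' -> in reference (ref count 1, used 1/1) -> match (matches: 3)
  'already' -> not in reference -> no match (matches: 3)
Clipped matches: 3, Candidate length: 6
Precision = 3/6 = 1/2

1/2


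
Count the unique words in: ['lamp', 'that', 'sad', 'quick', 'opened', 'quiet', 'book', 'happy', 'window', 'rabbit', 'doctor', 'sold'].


Listing all tokens and tracking unique types:
  Token 1: 'lamp' -> NEW (unique so far: 1)
  Token 2: 'that' -> NEW (unique so far: 2)
  Token 3: 'sad' -> NEW (unique so far: 3)
  Token 4: 'quick' -> NEW (unique so far: 4)
  Token 5: 'opened' -> NEW (unique so far: 5)
  Token 6: 'quiet' -> NEW (unique so far: 6)
  Token 7: 'book' -> NEW (unique so far: 7)
  Token 8: 'happy' -> NEW (unique so far: 8)
  Token 9: 'window' -> NEW (unique so far: 9)
  Token 10: 'rabbit' -> NEW (unique so far: 10)
  Token 11: 'doctor' -> NEW (unique so far: 11)
  Token 12: 'sold' -> NEW (unique so far: 12)
Unique types: ('book', 'doctor', 'happy', 'lamp', 'opened', 'quick', 'quiet', 'rabbit', 'sad', 'sold', 'that', 'window')
Vocabulary size: 12

12


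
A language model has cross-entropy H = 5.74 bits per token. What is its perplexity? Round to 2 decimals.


Perplexity formula: PP = 2^H
H = 5.74
PP = 2^5.74
Decompose: 2^5.74 = 2^5 * 2^0.74
2^5 = 32, 2^0.74 ~ 1.6701758
PP ~ 32 * 1.6701758 = 53.4456256
Rounded to 2 decimals: 53.45

53.45


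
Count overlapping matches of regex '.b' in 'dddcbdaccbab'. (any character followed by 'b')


Pattern: .b means any character followed by 'b'.
Scanning 'dddcbdaccbab' position-by-position:
  Pos 0: window 'dd' -> no
  Pos 1: window 'dd' -> no
  Pos 2: window 'dc' -> no
  Pos 3: window 'cb' -> MATCH
  Pos 4: window 'bd' -> no
  Pos 5: window 'da' -> no
  Pos 6: window 'ac' -> no
  Pos 7: window 'cc' -> no
  Pos 8: window 'cb' -> MATCH
  Pos 9: window 'ba' -> no
  Pos 10: window 'ab' -> MATCH
  Pos 11: window 'b' -> no
Total matches: 3

3


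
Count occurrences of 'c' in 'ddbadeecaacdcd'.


Scanning 'ddbadeecaacdcd' for 'c':
  Position 7: 'c' -> MATCH (count: 1)
  Position 10: 'c' -> MATCH (count: 2)
  Position 12: 'c' -> MATCH (count: 3)
Total occurrences of 'c': 3

3


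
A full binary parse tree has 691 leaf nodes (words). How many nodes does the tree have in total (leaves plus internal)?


Leaf nodes (terminals): 691
Internal nodes = n - 1 = 691 - 1 = 690
Total = leaves + internal = 691 + 690 = 1381

1381


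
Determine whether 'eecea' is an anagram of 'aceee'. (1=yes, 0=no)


Sort characters of 'eecea': 'aceee'
Sort characters of 'aceee': 'aceee'
Sorted forms match -> they ARE anagrams
Result: 1

1


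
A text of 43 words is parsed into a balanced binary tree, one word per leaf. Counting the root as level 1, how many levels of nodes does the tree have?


In a balanced binary tree with n leaves the deepest leaf is ceil(log2(n)) edges below the root,
so counting node levels inclusive of root and leaves gives ceil(log2(n)) + 1 levels.
log2(43) = 5.4263
ceil(5.4263) = 6
levels = 6 + 1 = 7

7


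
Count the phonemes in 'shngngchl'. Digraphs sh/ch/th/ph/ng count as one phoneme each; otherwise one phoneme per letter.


Parsing 'shngngchl' greedily, digraphs first:
  'sh' -> digraph (1 consonant phoneme) (phonemes so far: 1)
  'ng' -> digraph (1 consonant phoneme) (phonemes so far: 2)
  'ng' -> digraph (1 consonant phoneme) (phonemes so far: 3)
  'ch' -> digraph (1 consonant phoneme) (phonemes so far: 4)
  'l' -> consonant phoneme (phonemes so far: 5)
Total phonemes: 5

5


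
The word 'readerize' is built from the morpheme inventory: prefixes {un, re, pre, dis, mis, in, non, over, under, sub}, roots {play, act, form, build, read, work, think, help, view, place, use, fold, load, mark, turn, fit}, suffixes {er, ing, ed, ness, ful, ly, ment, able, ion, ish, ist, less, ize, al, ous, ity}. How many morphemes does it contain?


Segmenting 'readerize' against the inventory:
  'read' -> root (morpheme 1)
  'er' -> suffix (morpheme 2)
  'ize' -> suffix (morpheme 3)
Total morphemes: 3

3


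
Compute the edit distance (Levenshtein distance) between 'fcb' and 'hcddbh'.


Building DP table for s1='fcb' (len 3) and s2='hcddbh' (len 6):
       h  c  d  d  b  h
    0  1  2  3  4  5  6
  f 1  1  2  3  4  5  6
  c 2  2  1  2  3  4  5
  b 3  3  2  2  3  3  4
Edit distance = dp[3][6] = 4

4


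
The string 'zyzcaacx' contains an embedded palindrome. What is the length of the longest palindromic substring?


Scanning 'zyzcaacx' for palindromic substrings.
Substring at positions 3-6: 'caac'.
Check: reverse('caac') = 'caac' -> palindrome confirmed.
Neighbouring characters ('z' / 'x') break symmetry, so it cannot extend further.
No longer palindromic substring exists; longest length = 4

4


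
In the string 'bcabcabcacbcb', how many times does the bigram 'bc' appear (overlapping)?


Scanning 'bcabcabcacbcb' for bigram 'bc':
  Position 0: 'bc' -> MATCH
  Position 1: 'ca' -> no
  Position 2: 'ab' -> no
  Position 3: 'bc' -> MATCH
  Position 4: 'ca' -> no
  Position 5: 'ab' -> no
  Position 6: 'bc' -> MATCH
  Position 7: 'ca' -> no
  Position 8: 'ac' -> no
  Position 9: 'cb' -> no
  Position 10: 'bc' -> MATCH
  Position 11: 'cb' -> no
Total matches: 4

4


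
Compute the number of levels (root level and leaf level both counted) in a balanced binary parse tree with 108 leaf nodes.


In a balanced binary tree with n leaves the deepest leaf is ceil(log2(n)) edges below the root,
so counting node levels inclusive of root and leaves gives ceil(log2(n)) + 1 levels.
log2(108) = 6.7549
ceil(6.7549) = 7
levels = 7 + 1 = 8

8


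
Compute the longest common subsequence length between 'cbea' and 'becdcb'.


DP table for LCS of 'cbea' and 'becdcb':
       b  e  c  d  c  b
    0  0  0  0  0  0  0
  c 0  0  0  1  1  1  1
  b 0  1  1  1  1  1  2
  e 0  1  2  2  2  2  2
  a 0  1  2  2  2  2  2
LCS: 'cb'
LCS length = 2

2


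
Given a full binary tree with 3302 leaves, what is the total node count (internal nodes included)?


Leaf nodes (terminals): 3302
Internal nodes = n - 1 = 3302 - 1 = 3301
Total = leaves + internal = 3302 + 3301 = 6603

6603


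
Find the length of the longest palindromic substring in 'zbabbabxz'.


Scanning 'zbabbabxz' for palindromic substrings.
Substring at positions 1-6: 'babbab'.
Check: reverse('babbab') = 'babbab' -> palindrome confirmed.
Neighbouring characters ('z' / 'x') break symmetry, so it cannot extend further.
No longer palindromic substring exists; longest length = 6

6


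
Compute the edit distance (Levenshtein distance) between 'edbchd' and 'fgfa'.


Building DP table for s1='edbchd' (len 6) and s2='fgfa' (len 4):
       f  g  f  a
    0  1  2  3  4
  e 1  1  2  3  4
  d 2  2  2  3  4
  b 3  3  3  3  4
  c 4  4  4  4  4
  h 5  5  5  5  5
  d 6  6  6  6  6
Edit distance = dp[6][4] = 6

6


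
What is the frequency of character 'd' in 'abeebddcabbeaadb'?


Scanning 'abeebddcabbeaadb' for 'd':
  Position 5: 'd' -> MATCH (count: 1)
  Position 6: 'd' -> MATCH (count: 2)
  Position 14: 'd' -> MATCH (count: 3)
Total occurrences of 'd': 3

3


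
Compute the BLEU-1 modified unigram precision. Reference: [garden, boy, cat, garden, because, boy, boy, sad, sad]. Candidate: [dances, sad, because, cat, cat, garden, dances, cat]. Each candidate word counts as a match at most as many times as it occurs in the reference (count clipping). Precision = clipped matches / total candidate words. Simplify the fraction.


Reference word counts: {'because': 1, 'boy': 3, 'cat': 1, 'garden': 2, 'sad': 2}
Checking each candidate word (with clipping):
  'dances' -> not in reference -> no match (matches: 0)
  'sad' -> in reference (ref count 2, used 1/2) -> match (matches: 1)
  'because' -> in reference (ref count 1, used 1/1) -> match (matches: 2)
  'cat' -> in reference (ref count 1, used 1/1) -> match (matches: 3)
  'cat' -> ref count 1 already used up (1/1) -> clipped, no match (matches: 3)
  'garden' -> in reference (ref count 2, used 1/2) -> match (matches: 4)
  'dances' -> not in reference -> no match (matches: 4)
  'cat' -> ref count 1 already used up (1/1) -> clipped, no match (matches: 4)
Clipped matches: 4, Candidate length: 8
Precision = 4/8 = 1/2

1/2


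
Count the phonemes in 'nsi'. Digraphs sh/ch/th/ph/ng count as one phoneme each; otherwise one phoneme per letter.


Parsing 'nsi' greedily, digraphs first:
  'n' -> consonant phoneme (phonemes so far: 1)
  's' -> consonant phoneme (phonemes so far: 2)
  'i' -> vowel phoneme (phonemes so far: 3)
Total phonemes: 3

3


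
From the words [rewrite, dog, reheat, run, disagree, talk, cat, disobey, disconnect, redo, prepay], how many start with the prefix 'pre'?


Checking each word for prefix 'pre':
  'rewrite' -> no (count: 0)
  'dog' -> no (count: 0)
  'reheat' -> no (count: 0)
  'run' -> no (count: 0)
  'disagree' -> no (count: 0)
  'talk' -> no (count: 0)
  'cat' -> no (count: 0)
  'disobey' -> no (count: 0)
  'disconnect' -> no (count: 0)
  'redo' -> no (count: 0)
  'prepay' -> YES, starts with 'pre' (count: 1)
Total with prefix 'pre': 1

1


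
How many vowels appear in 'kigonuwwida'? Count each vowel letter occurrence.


Scanning each character of 'kigonuwwida':
  Position 1: 'k' -> consonant (running count: 0)
  Position 2: 'i' -> vowel (running count: 1)
  Position 3: 'g' -> consonant (running count: 1)
  Position 4: 'o' -> vowel (running count: 2)
  Position 5: 'n' -> consonant (running count: 2)
  Position 6: 'u' -> vowel (running count: 3)
  Position 7: 'w' -> consonant (running count: 3)
  Position 8: 'w' -> consonant (running count: 3)
  Position 9: 'i' -> vowel (running count: 4)
  Position 10: 'd' -> consonant (running count: 4)
  Position 11: 'a' -> vowel (running count: 5)
Total vowels: 5

5


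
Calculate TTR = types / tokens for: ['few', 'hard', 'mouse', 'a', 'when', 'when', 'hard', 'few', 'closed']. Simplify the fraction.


Tokens: 9
Unique types: ('a', 'closed', 'few', 'hard', 'mouse', 'when') = 6
TTR = 6/9
Simplify: divide both by 3 -> 2/3
TTR = 2/3

2/3


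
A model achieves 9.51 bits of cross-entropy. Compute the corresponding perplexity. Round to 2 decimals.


Perplexity formula: PP = 2^H
H = 9.51
PP = 2^9.51
Decompose: 2^9.51 = 2^9 * 2^0.51
2^9 = 512, 2^0.51 ~ 1.4240502
PP ~ 512 * 1.4240502 = 729.1137024
Rounded to 2 decimals: 729.11

729.11


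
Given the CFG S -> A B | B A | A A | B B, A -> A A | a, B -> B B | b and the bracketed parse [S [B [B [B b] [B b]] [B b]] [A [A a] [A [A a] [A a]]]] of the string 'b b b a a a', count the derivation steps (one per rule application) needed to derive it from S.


Every bracketed nonterminal node [X ...] in the tree is produced by exactly one rule application.
Reading the tree off as a leftmost derivation:
  Step 1: S  =>  B A   (applied S -> B A)
  Step 2: B A  =>  B B A   (applied B -> B B)
  Step 3: B B A  =>  B B B A   (applied B -> B B)
  Step 4: B B B A  =>  b B B A   (applied B -> b)
  Step 5: b B B A  =>  b b B A   (applied B -> b)
  Step 6: b b B A  =>  b b b A   (applied B -> b)
  Step 7: b b b A  =>  b b b A A   (applied A -> A A)
  Step 8: b b b A A  =>  b b b a A   (applied A -> a)
  Step 9: b b b a A  =>  b b b a A A   (applied A -> A A)
  Step 10: b b b a A A  =>  b b b a a A   (applied A -> a)
  Step 11: b b b a a A  =>  b b b a a a   (applied A -> a)
Final yield: b b b a a a
Total rewrite steps: 11

11


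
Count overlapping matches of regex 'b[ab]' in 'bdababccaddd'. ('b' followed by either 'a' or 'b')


Pattern: b[ab] means 'b' followed by either 'a' or 'b'.
Scanning 'bdababccaddd' position-by-position:
  Pos 0: window 'bd' -> no
  Pos 1: window 'da' -> no
  Pos 2: window 'ab' -> no
  Pos 3: window 'ba' -> MATCH
  Pos 4: window 'ab' -> no
  Pos 5: window 'bc' -> no
  Pos 6: window 'cc' -> no
  Pos 7: window 'ca' -> no
  Pos 8: window 'ad' -> no
  Pos 9: window 'dd' -> no
  Pos 10: window 'dd' -> no
  Pos 11: window 'd' -> no
Total matches: 1

1


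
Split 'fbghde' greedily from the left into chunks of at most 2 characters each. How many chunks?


'fbghde' has 6 characters.
Chunking with max size 2:
  Chunk 1: 'fb' (positions 0-1)
  Chunk 2: 'gh' (positions 2-3)
  Chunk 3: 'de' (positions 4-5)
Total chunks: ceil(6 / 2) = 3

3


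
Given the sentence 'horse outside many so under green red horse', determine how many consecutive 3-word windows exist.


Word trigrams from [8] words:
  Trigram 1: (horse outside many)
  Trigram 2: (outside many so)
  Trigram 3: (many so under)
  Trigram 4: (so under green)
  Trigram 5: (under green red)
  Trigram 6: (green red horse)
Total word trigrams: 8 - 2 = 6

6


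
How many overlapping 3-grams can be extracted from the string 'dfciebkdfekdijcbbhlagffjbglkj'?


String 'dfciebkdfekdijcbbhlagffjbglkj' has length L = 29.
Number of overlapping n-grams = L - n + 1
Substituting: 29 - 3 + 1 = 27

27


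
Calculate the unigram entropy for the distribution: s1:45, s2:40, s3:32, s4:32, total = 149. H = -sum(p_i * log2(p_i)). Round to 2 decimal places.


Computing entropy H = -sum(p_i * log2(p_i)):
  s1: p = 45/149 = 0.3020, -p*log2(p) = 0.5217
  s2: p = 40/149 = 0.2685, -p*log2(p) = 0.5093
  s3: p = 32/149 = 0.2148, -p*log2(p) = 0.4766
  s4: p = 32/149 = 0.2148, -p*log2(p) = 0.4766
H = sum of terms = 1.9842
Rounded to 2 decimals: 1.98

1.98


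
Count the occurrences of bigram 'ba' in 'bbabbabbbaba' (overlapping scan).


Scanning 'bbabbabbbaba' for bigram 'ba':
  Position 0: 'bb' -> no
  Position 1: 'ba' -> MATCH
  Position 2: 'ab' -> no
  Position 3: 'bb' -> no
  Position 4: 'ba' -> MATCH
  Position 5: 'ab' -> no
  Position 6: 'bb' -> no
  Position 7: 'bb' -> no
  Position 8: 'ba' -> MATCH
  Position 9: 'ab' -> no
  Position 10: 'ba' -> MATCH
Total matches: 4

4


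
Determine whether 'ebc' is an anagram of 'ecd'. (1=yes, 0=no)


Sort characters of 'ebc': 'bce'
Sort characters of 'ecd': 'cde'
Sorted forms differ -> they are NOT anagrams
Result: 0

0


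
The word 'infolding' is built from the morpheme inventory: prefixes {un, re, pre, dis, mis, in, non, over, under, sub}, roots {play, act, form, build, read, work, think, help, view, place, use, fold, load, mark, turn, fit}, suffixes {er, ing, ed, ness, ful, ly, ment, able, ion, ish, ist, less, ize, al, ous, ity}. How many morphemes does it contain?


Segmenting 'infolding' against the inventory:
  'in' -> prefix (morpheme 1)
  'fold' -> root (morpheme 2)
  'ing' -> suffix (morpheme 3)
Total morphemes: 3

3


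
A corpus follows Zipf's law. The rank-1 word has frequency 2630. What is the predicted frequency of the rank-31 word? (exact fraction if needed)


Zipf's law: freq(rank) = f1 / rank
f1 = 2630, rank = 31
freq = 2630 / 31
GCD(2630, 31) = 1
Simplified: 2630/31

2630/31


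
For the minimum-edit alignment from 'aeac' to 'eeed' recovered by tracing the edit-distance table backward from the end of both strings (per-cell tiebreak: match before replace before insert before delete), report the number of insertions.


Edit distance = 3. Backtracking from cell (4, 4) with preference match > replace > insert > delete,
then listing the resulting alignment 'aeac' -> 'eeed' left to right:
  Step 1: replace a->e
  Step 2: keep 'e'
  Step 3: replace a->e
  Step 4: replace c->d
Total insertions: 0

0


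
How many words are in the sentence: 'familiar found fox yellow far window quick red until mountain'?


Counting words by splitting on spaces:
  Word 1: 'familiar'
  Word 2: 'found'
  Word 3: 'fox'
  Word 4: 'yellow'
  Word 5: 'far'
  Word 6: 'window'
  Word 7: 'quick'
  Word 8: 'red'
  Word 9: 'until'
  Word 10: 'mountain'
Total words: 10

10


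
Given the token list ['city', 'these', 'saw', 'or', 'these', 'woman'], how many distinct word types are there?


Listing all tokens and tracking unique types:
  Token 1: 'city' -> NEW (unique so far: 1)
  Token 2: 'these' -> NEW (unique so far: 2)
  Token 3: 'saw' -> NEW (unique so far: 3)
  Token 4: 'or' -> NEW (unique so far: 4)
  Token 5: 'these' -> duplicate (unique so far: 4)
  Token 6: 'woman' -> NEW (unique so far: 5)
Unique types: ('city', 'or', 'saw', 'these', 'woman')
Vocabulary size: 5

5


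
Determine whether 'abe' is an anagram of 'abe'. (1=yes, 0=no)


Sort characters of 'abe': 'abe'
Sort characters of 'abe': 'abe'
Sorted forms match -> they ARE anagrams
Result: 1

1


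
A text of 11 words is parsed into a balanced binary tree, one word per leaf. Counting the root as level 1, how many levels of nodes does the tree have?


In a balanced binary tree with n leaves the deepest leaf is ceil(log2(n)) edges below the root,
so counting node levels inclusive of root and leaves gives ceil(log2(n)) + 1 levels.
log2(11) = 3.4594
ceil(3.4594) = 4
levels = 4 + 1 = 5

5


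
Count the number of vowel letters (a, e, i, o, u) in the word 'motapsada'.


Scanning each character of 'motapsada':
  Position 1: 'm' -> consonant (running count: 0)
  Position 2: 'o' -> vowel (running count: 1)
  Position 3: 't' -> consonant (running count: 1)
  Position 4: 'a' -> vowel (running count: 2)
  Position 5: 'p' -> consonant (running count: 2)
  Position 6: 's' -> consonant (running count: 2)
  Position 7: 'a' -> vowel (running count: 3)
  Position 8: 'd' -> consonant (running count: 3)
  Position 9: 'a' -> vowel (running count: 4)
Total vowels: 4

4


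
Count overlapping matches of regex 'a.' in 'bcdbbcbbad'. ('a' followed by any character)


Pattern: a. means 'a' followed by any character.
Scanning 'bcdbbcbbad' position-by-position:
  Pos 0: window 'bc' -> no
  Pos 1: window 'cd' -> no
  Pos 2: window 'db' -> no
  Pos 3: window 'bb' -> no
  Pos 4: window 'bc' -> no
  Pos 5: window 'cb' -> no
  Pos 6: window 'bb' -> no
  Pos 7: window 'ba' -> no
  Pos 8: window 'ad' -> MATCH
  Pos 9: window 'd' -> no
Total matches: 1

1


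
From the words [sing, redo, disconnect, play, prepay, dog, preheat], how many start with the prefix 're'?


Checking each word for prefix 're':
  'sing' -> no (count: 0)
  'redo' -> YES, starts with 're' (count: 1)
  'disconnect' -> no (count: 1)
  'play' -> no (count: 1)
  'prepay' -> no (count: 1)
  'dog' -> no (count: 1)
  'preheat' -> no (count: 1)
Total with prefix 're': 1

1


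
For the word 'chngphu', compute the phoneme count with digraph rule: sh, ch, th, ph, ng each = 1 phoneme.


Parsing 'chngphu' greedily, digraphs first:
  'ch' -> digraph (1 consonant phoneme) (phonemes so far: 1)
  'ng' -> digraph (1 consonant phoneme) (phonemes so far: 2)
  'ph' -> digraph (1 consonant phoneme) (phonemes so far: 3)
  'u' -> vowel phoneme (phonemes so far: 4)
Total phonemes: 4

4


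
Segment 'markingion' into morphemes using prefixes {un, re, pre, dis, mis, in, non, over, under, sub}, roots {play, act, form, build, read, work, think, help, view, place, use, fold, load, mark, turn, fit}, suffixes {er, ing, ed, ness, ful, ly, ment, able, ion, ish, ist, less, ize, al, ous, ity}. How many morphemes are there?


Segmenting 'markingion' against the inventory:
  'mark' -> root (morpheme 1)
  'ing' -> suffix (morpheme 2)
  'ion' -> suffix (morpheme 3)
Total morphemes: 3

3


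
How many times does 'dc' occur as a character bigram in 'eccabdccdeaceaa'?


Scanning 'eccabdccdeaceaa' for bigram 'dc':
  Position 0: 'ec' -> no
  Position 1: 'cc' -> no
  Position 2: 'ca' -> no
  Position 3: 'ab' -> no
  Position 4: 'bd' -> no
  Position 5: 'dc' -> MATCH
  Position 6: 'cc' -> no
  Position 7: 'cd' -> no
  Position 8: 'de' -> no
  Position 9: 'ea' -> no
  Position 10: 'ac' -> no
  Position 11: 'ce' -> no
  Position 12: 'ea' -> no
  Position 13: 'aa' -> no
Total matches: 1

1


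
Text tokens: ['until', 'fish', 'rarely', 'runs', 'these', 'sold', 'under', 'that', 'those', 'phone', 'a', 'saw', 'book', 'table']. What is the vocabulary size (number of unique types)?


Listing all tokens and tracking unique types:
  Token 1: 'until' -> NEW (unique so far: 1)
  Token 2: 'fish' -> NEW (unique so far: 2)
  Token 3: 'rarely' -> NEW (unique so far: 3)
  Token 4: 'runs' -> NEW (unique so far: 4)
  Token 5: 'these' -> NEW (unique so far: 5)
  Token 6: 'sold' -> NEW (unique so far: 6)
  Token 7: 'under' -> NEW (unique so far: 7)
  Token 8: 'that' -> NEW (unique so far: 8)
  Token 9: 'those' -> NEW (unique so far: 9)
  Token 10: 'phone' -> NEW (unique so far: 10)
  Token 11: 'a' -> NEW (unique so far: 11)
  Token 12: 'saw' -> NEW (unique so far: 12)
  Token 13: 'book' -> NEW (unique so far: 13)
  Token 14: 'table' -> NEW (unique so far: 14)
Unique types: ('a', 'book', 'fish', 'phone', 'rarely', 'runs', 'saw', 'sold', 'table', 'that', 'these', 'those', 'under', 'until')
Vocabulary size: 14

14
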